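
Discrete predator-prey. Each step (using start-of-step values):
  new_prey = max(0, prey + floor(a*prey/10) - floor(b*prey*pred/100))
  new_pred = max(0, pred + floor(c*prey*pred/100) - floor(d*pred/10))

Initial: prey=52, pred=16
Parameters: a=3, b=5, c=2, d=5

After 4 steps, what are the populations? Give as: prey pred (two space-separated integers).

Step 1: prey: 52+15-41=26; pred: 16+16-8=24
Step 2: prey: 26+7-31=2; pred: 24+12-12=24
Step 3: prey: 2+0-2=0; pred: 24+0-12=12
Step 4: prey: 0+0-0=0; pred: 12+0-6=6

Answer: 0 6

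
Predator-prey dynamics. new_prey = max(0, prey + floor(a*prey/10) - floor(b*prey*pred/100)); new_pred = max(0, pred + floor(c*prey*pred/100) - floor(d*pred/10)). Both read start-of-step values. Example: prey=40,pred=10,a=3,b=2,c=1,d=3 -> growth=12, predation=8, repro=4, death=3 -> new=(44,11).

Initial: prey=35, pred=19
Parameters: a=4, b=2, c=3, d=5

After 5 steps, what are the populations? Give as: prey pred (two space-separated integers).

Step 1: prey: 35+14-13=36; pred: 19+19-9=29
Step 2: prey: 36+14-20=30; pred: 29+31-14=46
Step 3: prey: 30+12-27=15; pred: 46+41-23=64
Step 4: prey: 15+6-19=2; pred: 64+28-32=60
Step 5: prey: 2+0-2=0; pred: 60+3-30=33

Answer: 0 33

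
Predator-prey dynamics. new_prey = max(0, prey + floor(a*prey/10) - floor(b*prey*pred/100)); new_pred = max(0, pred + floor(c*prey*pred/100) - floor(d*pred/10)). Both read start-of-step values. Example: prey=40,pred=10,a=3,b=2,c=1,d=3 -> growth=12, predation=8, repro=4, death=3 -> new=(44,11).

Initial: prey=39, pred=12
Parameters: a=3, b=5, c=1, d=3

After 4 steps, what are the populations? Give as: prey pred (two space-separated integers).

Answer: 8 10

Derivation:
Step 1: prey: 39+11-23=27; pred: 12+4-3=13
Step 2: prey: 27+8-17=18; pred: 13+3-3=13
Step 3: prey: 18+5-11=12; pred: 13+2-3=12
Step 4: prey: 12+3-7=8; pred: 12+1-3=10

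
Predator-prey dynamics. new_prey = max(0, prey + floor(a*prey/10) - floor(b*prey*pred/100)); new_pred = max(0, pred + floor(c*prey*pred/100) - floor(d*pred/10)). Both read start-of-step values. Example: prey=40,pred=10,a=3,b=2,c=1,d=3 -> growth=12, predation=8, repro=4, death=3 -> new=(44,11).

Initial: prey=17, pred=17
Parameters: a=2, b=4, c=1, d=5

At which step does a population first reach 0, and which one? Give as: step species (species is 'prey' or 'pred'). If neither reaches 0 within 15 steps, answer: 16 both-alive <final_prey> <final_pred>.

Step 1: prey: 17+3-11=9; pred: 17+2-8=11
Step 2: prey: 9+1-3=7; pred: 11+0-5=6
Step 3: prey: 7+1-1=7; pred: 6+0-3=3
Step 4: prey: 7+1-0=8; pred: 3+0-1=2
Step 5: prey: 8+1-0=9; pred: 2+0-1=1
Step 6: prey: 9+1-0=10; pred: 1+0-0=1
Step 7: prey: 10+2-0=12; pred: 1+0-0=1
Step 8: prey: 12+2-0=14; pred: 1+0-0=1
Step 9: prey: 14+2-0=16; pred: 1+0-0=1
Step 10: prey: 16+3-0=19; pred: 1+0-0=1
Step 11: prey: 19+3-0=22; pred: 1+0-0=1
Step 12: prey: 22+4-0=26; pred: 1+0-0=1
Step 13: prey: 26+5-1=30; pred: 1+0-0=1
Step 14: prey: 30+6-1=35; pred: 1+0-0=1
Step 15: prey: 35+7-1=41; pred: 1+0-0=1
No extinction within 15 steps

Answer: 16 both-alive 41 1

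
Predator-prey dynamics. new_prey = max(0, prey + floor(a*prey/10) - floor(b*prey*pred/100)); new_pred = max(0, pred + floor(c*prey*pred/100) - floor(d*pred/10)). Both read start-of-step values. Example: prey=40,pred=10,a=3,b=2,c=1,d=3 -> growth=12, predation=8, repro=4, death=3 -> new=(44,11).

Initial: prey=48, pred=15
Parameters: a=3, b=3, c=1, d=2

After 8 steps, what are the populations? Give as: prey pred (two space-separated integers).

Step 1: prey: 48+14-21=41; pred: 15+7-3=19
Step 2: prey: 41+12-23=30; pred: 19+7-3=23
Step 3: prey: 30+9-20=19; pred: 23+6-4=25
Step 4: prey: 19+5-14=10; pred: 25+4-5=24
Step 5: prey: 10+3-7=6; pred: 24+2-4=22
Step 6: prey: 6+1-3=4; pred: 22+1-4=19
Step 7: prey: 4+1-2=3; pred: 19+0-3=16
Step 8: prey: 3+0-1=2; pred: 16+0-3=13

Answer: 2 13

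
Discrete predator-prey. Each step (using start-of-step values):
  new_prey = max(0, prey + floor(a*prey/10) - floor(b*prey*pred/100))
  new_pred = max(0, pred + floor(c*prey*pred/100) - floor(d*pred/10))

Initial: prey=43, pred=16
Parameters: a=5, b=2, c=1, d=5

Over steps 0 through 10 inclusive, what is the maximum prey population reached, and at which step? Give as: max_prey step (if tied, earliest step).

Answer: 104 5

Derivation:
Step 1: prey: 43+21-13=51; pred: 16+6-8=14
Step 2: prey: 51+25-14=62; pred: 14+7-7=14
Step 3: prey: 62+31-17=76; pred: 14+8-7=15
Step 4: prey: 76+38-22=92; pred: 15+11-7=19
Step 5: prey: 92+46-34=104; pred: 19+17-9=27
Step 6: prey: 104+52-56=100; pred: 27+28-13=42
Step 7: prey: 100+50-84=66; pred: 42+42-21=63
Step 8: prey: 66+33-83=16; pred: 63+41-31=73
Step 9: prey: 16+8-23=1; pred: 73+11-36=48
Step 10: prey: 1+0-0=1; pred: 48+0-24=24
Max prey = 104 at step 5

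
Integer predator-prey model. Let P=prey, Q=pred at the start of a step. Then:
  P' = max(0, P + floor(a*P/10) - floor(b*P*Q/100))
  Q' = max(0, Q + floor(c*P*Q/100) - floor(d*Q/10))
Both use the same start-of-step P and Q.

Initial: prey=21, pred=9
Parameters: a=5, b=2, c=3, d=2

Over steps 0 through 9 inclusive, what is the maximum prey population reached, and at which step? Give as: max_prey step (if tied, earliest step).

Step 1: prey: 21+10-3=28; pred: 9+5-1=13
Step 2: prey: 28+14-7=35; pred: 13+10-2=21
Step 3: prey: 35+17-14=38; pred: 21+22-4=39
Step 4: prey: 38+19-29=28; pred: 39+44-7=76
Step 5: prey: 28+14-42=0; pred: 76+63-15=124
Step 6: prey: 0+0-0=0; pred: 124+0-24=100
Step 7: prey: 0+0-0=0; pred: 100+0-20=80
Step 8: prey: 0+0-0=0; pred: 80+0-16=64
Step 9: prey: 0+0-0=0; pred: 64+0-12=52
Max prey = 38 at step 3

Answer: 38 3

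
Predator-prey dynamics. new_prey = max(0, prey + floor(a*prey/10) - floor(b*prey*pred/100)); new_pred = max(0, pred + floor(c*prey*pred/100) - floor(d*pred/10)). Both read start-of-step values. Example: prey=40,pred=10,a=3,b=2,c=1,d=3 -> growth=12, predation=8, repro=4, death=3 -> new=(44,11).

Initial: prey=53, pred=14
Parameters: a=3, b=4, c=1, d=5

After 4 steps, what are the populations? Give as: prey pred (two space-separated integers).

Step 1: prey: 53+15-29=39; pred: 14+7-7=14
Step 2: prey: 39+11-21=29; pred: 14+5-7=12
Step 3: prey: 29+8-13=24; pred: 12+3-6=9
Step 4: prey: 24+7-8=23; pred: 9+2-4=7

Answer: 23 7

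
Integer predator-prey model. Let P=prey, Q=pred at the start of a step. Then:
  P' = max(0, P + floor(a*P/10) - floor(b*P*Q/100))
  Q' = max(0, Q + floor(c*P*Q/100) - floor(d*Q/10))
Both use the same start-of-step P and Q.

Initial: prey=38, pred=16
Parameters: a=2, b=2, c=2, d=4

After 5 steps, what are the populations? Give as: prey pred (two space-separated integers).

Step 1: prey: 38+7-12=33; pred: 16+12-6=22
Step 2: prey: 33+6-14=25; pred: 22+14-8=28
Step 3: prey: 25+5-14=16; pred: 28+14-11=31
Step 4: prey: 16+3-9=10; pred: 31+9-12=28
Step 5: prey: 10+2-5=7; pred: 28+5-11=22

Answer: 7 22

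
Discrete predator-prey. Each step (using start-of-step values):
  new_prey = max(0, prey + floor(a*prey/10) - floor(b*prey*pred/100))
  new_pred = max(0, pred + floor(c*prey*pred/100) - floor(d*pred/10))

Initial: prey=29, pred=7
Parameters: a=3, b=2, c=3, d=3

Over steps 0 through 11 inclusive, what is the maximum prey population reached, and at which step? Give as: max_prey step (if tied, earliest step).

Step 1: prey: 29+8-4=33; pred: 7+6-2=11
Step 2: prey: 33+9-7=35; pred: 11+10-3=18
Step 3: prey: 35+10-12=33; pred: 18+18-5=31
Step 4: prey: 33+9-20=22; pred: 31+30-9=52
Step 5: prey: 22+6-22=6; pred: 52+34-15=71
Step 6: prey: 6+1-8=0; pred: 71+12-21=62
Step 7: prey: 0+0-0=0; pred: 62+0-18=44
Step 8: prey: 0+0-0=0; pred: 44+0-13=31
Step 9: prey: 0+0-0=0; pred: 31+0-9=22
Step 10: prey: 0+0-0=0; pred: 22+0-6=16
Step 11: prey: 0+0-0=0; pred: 16+0-4=12
Max prey = 35 at step 2

Answer: 35 2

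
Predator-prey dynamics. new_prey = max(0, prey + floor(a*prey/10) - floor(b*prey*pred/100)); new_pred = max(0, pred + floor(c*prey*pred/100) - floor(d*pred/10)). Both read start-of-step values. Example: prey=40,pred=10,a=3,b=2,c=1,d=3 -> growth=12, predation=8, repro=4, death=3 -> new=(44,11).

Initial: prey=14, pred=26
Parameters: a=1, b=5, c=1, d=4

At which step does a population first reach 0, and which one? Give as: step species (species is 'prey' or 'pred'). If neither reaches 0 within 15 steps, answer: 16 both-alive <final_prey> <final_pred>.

Answer: 1 prey

Derivation:
Step 1: prey: 14+1-18=0; pred: 26+3-10=19
First extinction: prey at step 1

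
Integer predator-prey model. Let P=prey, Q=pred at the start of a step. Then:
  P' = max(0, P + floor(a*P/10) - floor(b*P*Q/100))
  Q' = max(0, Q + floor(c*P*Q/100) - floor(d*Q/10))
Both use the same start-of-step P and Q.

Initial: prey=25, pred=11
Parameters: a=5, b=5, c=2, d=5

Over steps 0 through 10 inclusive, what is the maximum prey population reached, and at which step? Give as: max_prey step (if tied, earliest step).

Step 1: prey: 25+12-13=24; pred: 11+5-5=11
Step 2: prey: 24+12-13=23; pred: 11+5-5=11
Step 3: prey: 23+11-12=22; pred: 11+5-5=11
Step 4: prey: 22+11-12=21; pred: 11+4-5=10
Step 5: prey: 21+10-10=21; pred: 10+4-5=9
Step 6: prey: 21+10-9=22; pred: 9+3-4=8
Step 7: prey: 22+11-8=25; pred: 8+3-4=7
Step 8: prey: 25+12-8=29; pred: 7+3-3=7
Step 9: prey: 29+14-10=33; pred: 7+4-3=8
Step 10: prey: 33+16-13=36; pred: 8+5-4=9
Max prey = 36 at step 10

Answer: 36 10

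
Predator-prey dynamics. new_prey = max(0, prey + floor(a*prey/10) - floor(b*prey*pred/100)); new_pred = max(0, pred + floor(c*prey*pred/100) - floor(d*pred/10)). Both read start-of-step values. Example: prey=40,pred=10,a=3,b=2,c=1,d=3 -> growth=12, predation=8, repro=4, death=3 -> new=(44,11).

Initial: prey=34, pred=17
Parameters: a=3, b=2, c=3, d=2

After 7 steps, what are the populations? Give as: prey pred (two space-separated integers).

Step 1: prey: 34+10-11=33; pred: 17+17-3=31
Step 2: prey: 33+9-20=22; pred: 31+30-6=55
Step 3: prey: 22+6-24=4; pred: 55+36-11=80
Step 4: prey: 4+1-6=0; pred: 80+9-16=73
Step 5: prey: 0+0-0=0; pred: 73+0-14=59
Step 6: prey: 0+0-0=0; pred: 59+0-11=48
Step 7: prey: 0+0-0=0; pred: 48+0-9=39

Answer: 0 39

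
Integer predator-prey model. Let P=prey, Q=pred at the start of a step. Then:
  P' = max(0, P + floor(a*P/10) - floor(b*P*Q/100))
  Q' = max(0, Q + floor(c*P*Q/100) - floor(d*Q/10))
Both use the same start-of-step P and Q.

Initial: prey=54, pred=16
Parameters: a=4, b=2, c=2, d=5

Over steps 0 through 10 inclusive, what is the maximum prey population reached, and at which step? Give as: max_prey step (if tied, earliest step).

Answer: 58 1

Derivation:
Step 1: prey: 54+21-17=58; pred: 16+17-8=25
Step 2: prey: 58+23-29=52; pred: 25+29-12=42
Step 3: prey: 52+20-43=29; pred: 42+43-21=64
Step 4: prey: 29+11-37=3; pred: 64+37-32=69
Step 5: prey: 3+1-4=0; pred: 69+4-34=39
Step 6: prey: 0+0-0=0; pred: 39+0-19=20
Step 7: prey: 0+0-0=0; pred: 20+0-10=10
Step 8: prey: 0+0-0=0; pred: 10+0-5=5
Step 9: prey: 0+0-0=0; pred: 5+0-2=3
Step 10: prey: 0+0-0=0; pred: 3+0-1=2
Max prey = 58 at step 1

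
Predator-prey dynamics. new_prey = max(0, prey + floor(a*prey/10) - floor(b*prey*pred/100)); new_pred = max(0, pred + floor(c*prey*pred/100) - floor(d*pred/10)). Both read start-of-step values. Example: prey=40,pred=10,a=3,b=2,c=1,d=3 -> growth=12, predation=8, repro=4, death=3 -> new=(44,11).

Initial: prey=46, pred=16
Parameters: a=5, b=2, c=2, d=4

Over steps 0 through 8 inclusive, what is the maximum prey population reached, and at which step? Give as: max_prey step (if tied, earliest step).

Answer: 56 2

Derivation:
Step 1: prey: 46+23-14=55; pred: 16+14-6=24
Step 2: prey: 55+27-26=56; pred: 24+26-9=41
Step 3: prey: 56+28-45=39; pred: 41+45-16=70
Step 4: prey: 39+19-54=4; pred: 70+54-28=96
Step 5: prey: 4+2-7=0; pred: 96+7-38=65
Step 6: prey: 0+0-0=0; pred: 65+0-26=39
Step 7: prey: 0+0-0=0; pred: 39+0-15=24
Step 8: prey: 0+0-0=0; pred: 24+0-9=15
Max prey = 56 at step 2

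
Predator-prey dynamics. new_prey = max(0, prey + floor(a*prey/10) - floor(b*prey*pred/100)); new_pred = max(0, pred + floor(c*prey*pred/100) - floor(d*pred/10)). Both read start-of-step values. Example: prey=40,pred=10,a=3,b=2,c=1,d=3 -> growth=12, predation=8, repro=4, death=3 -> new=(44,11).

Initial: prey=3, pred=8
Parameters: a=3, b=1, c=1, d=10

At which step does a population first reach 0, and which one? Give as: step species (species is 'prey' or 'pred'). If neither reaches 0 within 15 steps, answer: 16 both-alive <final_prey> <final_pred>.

Step 1: prey: 3+0-0=3; pred: 8+0-8=0
First extinction: pred at step 1

Answer: 1 pred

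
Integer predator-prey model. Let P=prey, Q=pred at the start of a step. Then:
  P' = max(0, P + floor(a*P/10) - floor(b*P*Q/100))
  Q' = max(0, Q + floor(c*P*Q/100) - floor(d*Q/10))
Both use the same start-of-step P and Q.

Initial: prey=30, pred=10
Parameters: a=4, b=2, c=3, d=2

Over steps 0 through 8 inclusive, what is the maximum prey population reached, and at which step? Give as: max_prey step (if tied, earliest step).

Answer: 38 2

Derivation:
Step 1: prey: 30+12-6=36; pred: 10+9-2=17
Step 2: prey: 36+14-12=38; pred: 17+18-3=32
Step 3: prey: 38+15-24=29; pred: 32+36-6=62
Step 4: prey: 29+11-35=5; pred: 62+53-12=103
Step 5: prey: 5+2-10=0; pred: 103+15-20=98
Step 6: prey: 0+0-0=0; pred: 98+0-19=79
Step 7: prey: 0+0-0=0; pred: 79+0-15=64
Step 8: prey: 0+0-0=0; pred: 64+0-12=52
Max prey = 38 at step 2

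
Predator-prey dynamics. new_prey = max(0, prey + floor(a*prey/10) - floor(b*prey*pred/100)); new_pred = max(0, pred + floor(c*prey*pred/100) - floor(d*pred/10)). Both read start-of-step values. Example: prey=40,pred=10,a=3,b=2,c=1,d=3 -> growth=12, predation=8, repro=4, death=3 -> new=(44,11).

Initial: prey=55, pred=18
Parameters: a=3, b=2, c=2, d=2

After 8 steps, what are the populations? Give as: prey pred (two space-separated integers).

Answer: 0 32

Derivation:
Step 1: prey: 55+16-19=52; pred: 18+19-3=34
Step 2: prey: 52+15-35=32; pred: 34+35-6=63
Step 3: prey: 32+9-40=1; pred: 63+40-12=91
Step 4: prey: 1+0-1=0; pred: 91+1-18=74
Step 5: prey: 0+0-0=0; pred: 74+0-14=60
Step 6: prey: 0+0-0=0; pred: 60+0-12=48
Step 7: prey: 0+0-0=0; pred: 48+0-9=39
Step 8: prey: 0+0-0=0; pred: 39+0-7=32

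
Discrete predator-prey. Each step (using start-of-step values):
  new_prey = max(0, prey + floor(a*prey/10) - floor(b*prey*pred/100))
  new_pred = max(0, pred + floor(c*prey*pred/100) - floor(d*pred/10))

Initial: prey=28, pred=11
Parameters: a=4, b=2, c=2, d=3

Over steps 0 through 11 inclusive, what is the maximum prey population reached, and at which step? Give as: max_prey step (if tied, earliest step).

Step 1: prey: 28+11-6=33; pred: 11+6-3=14
Step 2: prey: 33+13-9=37; pred: 14+9-4=19
Step 3: prey: 37+14-14=37; pred: 19+14-5=28
Step 4: prey: 37+14-20=31; pred: 28+20-8=40
Step 5: prey: 31+12-24=19; pred: 40+24-12=52
Step 6: prey: 19+7-19=7; pred: 52+19-15=56
Step 7: prey: 7+2-7=2; pred: 56+7-16=47
Step 8: prey: 2+0-1=1; pred: 47+1-14=34
Step 9: prey: 1+0-0=1; pred: 34+0-10=24
Step 10: prey: 1+0-0=1; pred: 24+0-7=17
Step 11: prey: 1+0-0=1; pred: 17+0-5=12
Max prey = 37 at step 2

Answer: 37 2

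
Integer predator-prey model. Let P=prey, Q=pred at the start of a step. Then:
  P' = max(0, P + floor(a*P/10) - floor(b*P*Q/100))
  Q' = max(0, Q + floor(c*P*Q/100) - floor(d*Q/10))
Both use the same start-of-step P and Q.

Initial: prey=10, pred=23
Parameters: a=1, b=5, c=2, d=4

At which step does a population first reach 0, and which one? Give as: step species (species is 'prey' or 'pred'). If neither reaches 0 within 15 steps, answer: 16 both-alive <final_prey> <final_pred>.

Step 1: prey: 10+1-11=0; pred: 23+4-9=18
First extinction: prey at step 1

Answer: 1 prey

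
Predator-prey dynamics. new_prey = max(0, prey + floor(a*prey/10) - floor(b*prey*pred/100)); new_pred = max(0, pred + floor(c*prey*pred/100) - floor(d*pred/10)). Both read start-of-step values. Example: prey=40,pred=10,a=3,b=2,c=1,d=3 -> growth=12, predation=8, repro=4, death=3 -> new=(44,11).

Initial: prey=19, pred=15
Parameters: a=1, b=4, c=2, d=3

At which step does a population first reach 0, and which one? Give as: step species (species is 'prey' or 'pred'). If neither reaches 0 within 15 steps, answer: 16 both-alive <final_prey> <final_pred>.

Answer: 16 both-alive 2 3

Derivation:
Step 1: prey: 19+1-11=9; pred: 15+5-4=16
Step 2: prey: 9+0-5=4; pred: 16+2-4=14
Step 3: prey: 4+0-2=2; pred: 14+1-4=11
Step 4: prey: 2+0-0=2; pred: 11+0-3=8
Step 5: prey: 2+0-0=2; pred: 8+0-2=6
Step 6: prey: 2+0-0=2; pred: 6+0-1=5
Step 7: prey: 2+0-0=2; pred: 5+0-1=4
Step 8: prey: 2+0-0=2; pred: 4+0-1=3
Step 9: prey: 2+0-0=2; pred: 3+0-0=3
Steps 10-15: state stable at prey=2, pred=3 (no change)
No extinction within 15 steps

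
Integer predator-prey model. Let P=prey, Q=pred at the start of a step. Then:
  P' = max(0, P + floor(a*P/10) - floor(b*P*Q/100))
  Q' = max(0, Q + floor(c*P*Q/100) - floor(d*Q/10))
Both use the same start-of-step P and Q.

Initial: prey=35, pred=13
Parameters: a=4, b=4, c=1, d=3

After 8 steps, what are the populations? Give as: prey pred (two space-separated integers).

Answer: 18 7

Derivation:
Step 1: prey: 35+14-18=31; pred: 13+4-3=14
Step 2: prey: 31+12-17=26; pred: 14+4-4=14
Step 3: prey: 26+10-14=22; pred: 14+3-4=13
Step 4: prey: 22+8-11=19; pred: 13+2-3=12
Step 5: prey: 19+7-9=17; pred: 12+2-3=11
Step 6: prey: 17+6-7=16; pred: 11+1-3=9
Step 7: prey: 16+6-5=17; pred: 9+1-2=8
Step 8: prey: 17+6-5=18; pred: 8+1-2=7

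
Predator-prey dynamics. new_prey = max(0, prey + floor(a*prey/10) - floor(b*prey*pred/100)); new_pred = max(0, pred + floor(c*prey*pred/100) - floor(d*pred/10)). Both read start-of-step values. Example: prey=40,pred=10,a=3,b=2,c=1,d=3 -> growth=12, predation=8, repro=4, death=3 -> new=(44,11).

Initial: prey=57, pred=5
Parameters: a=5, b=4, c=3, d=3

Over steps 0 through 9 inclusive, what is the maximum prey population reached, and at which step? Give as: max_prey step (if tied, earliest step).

Answer: 76 2

Derivation:
Step 1: prey: 57+28-11=74; pred: 5+8-1=12
Step 2: prey: 74+37-35=76; pred: 12+26-3=35
Step 3: prey: 76+38-106=8; pred: 35+79-10=104
Step 4: prey: 8+4-33=0; pred: 104+24-31=97
Step 5: prey: 0+0-0=0; pred: 97+0-29=68
Step 6: prey: 0+0-0=0; pred: 68+0-20=48
Step 7: prey: 0+0-0=0; pred: 48+0-14=34
Step 8: prey: 0+0-0=0; pred: 34+0-10=24
Step 9: prey: 0+0-0=0; pred: 24+0-7=17
Max prey = 76 at step 2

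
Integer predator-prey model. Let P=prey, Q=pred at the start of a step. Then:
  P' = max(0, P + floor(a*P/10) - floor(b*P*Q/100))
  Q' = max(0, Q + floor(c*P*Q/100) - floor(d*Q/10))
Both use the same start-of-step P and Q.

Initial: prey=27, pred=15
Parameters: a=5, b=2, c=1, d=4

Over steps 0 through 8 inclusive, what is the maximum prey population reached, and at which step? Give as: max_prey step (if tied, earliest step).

Step 1: prey: 27+13-8=32; pred: 15+4-6=13
Step 2: prey: 32+16-8=40; pred: 13+4-5=12
Step 3: prey: 40+20-9=51; pred: 12+4-4=12
Step 4: prey: 51+25-12=64; pred: 12+6-4=14
Step 5: prey: 64+32-17=79; pred: 14+8-5=17
Step 6: prey: 79+39-26=92; pred: 17+13-6=24
Step 7: prey: 92+46-44=94; pred: 24+22-9=37
Step 8: prey: 94+47-69=72; pred: 37+34-14=57
Max prey = 94 at step 7

Answer: 94 7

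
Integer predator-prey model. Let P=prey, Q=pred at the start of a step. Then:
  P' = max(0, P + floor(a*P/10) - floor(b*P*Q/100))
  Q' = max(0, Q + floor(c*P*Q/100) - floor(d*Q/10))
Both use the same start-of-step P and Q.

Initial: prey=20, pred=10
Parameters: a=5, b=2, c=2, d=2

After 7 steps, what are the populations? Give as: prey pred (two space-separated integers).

Step 1: prey: 20+10-4=26; pred: 10+4-2=12
Step 2: prey: 26+13-6=33; pred: 12+6-2=16
Step 3: prey: 33+16-10=39; pred: 16+10-3=23
Step 4: prey: 39+19-17=41; pred: 23+17-4=36
Step 5: prey: 41+20-29=32; pred: 36+29-7=58
Step 6: prey: 32+16-37=11; pred: 58+37-11=84
Step 7: prey: 11+5-18=0; pred: 84+18-16=86

Answer: 0 86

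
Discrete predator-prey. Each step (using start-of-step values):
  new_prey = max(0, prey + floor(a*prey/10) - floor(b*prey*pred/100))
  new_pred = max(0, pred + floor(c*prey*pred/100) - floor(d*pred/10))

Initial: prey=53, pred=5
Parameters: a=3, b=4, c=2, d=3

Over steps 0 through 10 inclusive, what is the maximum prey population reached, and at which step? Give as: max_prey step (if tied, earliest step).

Step 1: prey: 53+15-10=58; pred: 5+5-1=9
Step 2: prey: 58+17-20=55; pred: 9+10-2=17
Step 3: prey: 55+16-37=34; pred: 17+18-5=30
Step 4: prey: 34+10-40=4; pred: 30+20-9=41
Step 5: prey: 4+1-6=0; pred: 41+3-12=32
Step 6: prey: 0+0-0=0; pred: 32+0-9=23
Step 7: prey: 0+0-0=0; pred: 23+0-6=17
Step 8: prey: 0+0-0=0; pred: 17+0-5=12
Step 9: prey: 0+0-0=0; pred: 12+0-3=9
Step 10: prey: 0+0-0=0; pred: 9+0-2=7
Max prey = 58 at step 1

Answer: 58 1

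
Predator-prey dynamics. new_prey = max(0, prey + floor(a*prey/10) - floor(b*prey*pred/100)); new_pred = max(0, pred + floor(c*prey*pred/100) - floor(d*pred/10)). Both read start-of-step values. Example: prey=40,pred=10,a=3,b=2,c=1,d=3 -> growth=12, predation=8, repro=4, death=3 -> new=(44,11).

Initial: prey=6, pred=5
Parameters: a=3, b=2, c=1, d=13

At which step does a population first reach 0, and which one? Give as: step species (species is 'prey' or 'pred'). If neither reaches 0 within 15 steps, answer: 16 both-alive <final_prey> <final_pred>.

Answer: 1 pred

Derivation:
Step 1: prey: 6+1-0=7; pred: 5+0-6=0
First extinction: pred at step 1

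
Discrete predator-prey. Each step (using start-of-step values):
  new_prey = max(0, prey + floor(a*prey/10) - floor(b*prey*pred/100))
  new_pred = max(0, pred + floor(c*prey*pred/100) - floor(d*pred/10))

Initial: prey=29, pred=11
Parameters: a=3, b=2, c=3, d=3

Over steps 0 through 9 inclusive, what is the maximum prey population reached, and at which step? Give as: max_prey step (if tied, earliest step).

Step 1: prey: 29+8-6=31; pred: 11+9-3=17
Step 2: prey: 31+9-10=30; pred: 17+15-5=27
Step 3: prey: 30+9-16=23; pred: 27+24-8=43
Step 4: prey: 23+6-19=10; pred: 43+29-12=60
Step 5: prey: 10+3-12=1; pred: 60+18-18=60
Step 6: prey: 1+0-1=0; pred: 60+1-18=43
Step 7: prey: 0+0-0=0; pred: 43+0-12=31
Step 8: prey: 0+0-0=0; pred: 31+0-9=22
Step 9: prey: 0+0-0=0; pred: 22+0-6=16
Max prey = 31 at step 1

Answer: 31 1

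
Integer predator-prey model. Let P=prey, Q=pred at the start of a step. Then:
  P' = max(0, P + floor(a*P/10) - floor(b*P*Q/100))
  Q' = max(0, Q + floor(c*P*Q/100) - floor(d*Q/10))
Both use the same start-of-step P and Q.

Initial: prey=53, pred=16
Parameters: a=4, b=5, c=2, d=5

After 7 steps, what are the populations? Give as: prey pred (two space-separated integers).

Step 1: prey: 53+21-42=32; pred: 16+16-8=24
Step 2: prey: 32+12-38=6; pred: 24+15-12=27
Step 3: prey: 6+2-8=0; pred: 27+3-13=17
Step 4: prey: 0+0-0=0; pred: 17+0-8=9
Step 5: prey: 0+0-0=0; pred: 9+0-4=5
Step 6: prey: 0+0-0=0; pred: 5+0-2=3
Step 7: prey: 0+0-0=0; pred: 3+0-1=2

Answer: 0 2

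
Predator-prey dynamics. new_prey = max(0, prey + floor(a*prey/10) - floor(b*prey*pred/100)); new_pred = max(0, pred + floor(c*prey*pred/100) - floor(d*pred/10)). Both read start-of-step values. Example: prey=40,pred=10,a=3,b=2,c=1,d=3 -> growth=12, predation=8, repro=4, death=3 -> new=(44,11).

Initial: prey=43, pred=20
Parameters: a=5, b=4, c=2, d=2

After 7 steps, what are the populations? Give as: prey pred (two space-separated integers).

Step 1: prey: 43+21-34=30; pred: 20+17-4=33
Step 2: prey: 30+15-39=6; pred: 33+19-6=46
Step 3: prey: 6+3-11=0; pred: 46+5-9=42
Step 4: prey: 0+0-0=0; pred: 42+0-8=34
Step 5: prey: 0+0-0=0; pred: 34+0-6=28
Step 6: prey: 0+0-0=0; pred: 28+0-5=23
Step 7: prey: 0+0-0=0; pred: 23+0-4=19

Answer: 0 19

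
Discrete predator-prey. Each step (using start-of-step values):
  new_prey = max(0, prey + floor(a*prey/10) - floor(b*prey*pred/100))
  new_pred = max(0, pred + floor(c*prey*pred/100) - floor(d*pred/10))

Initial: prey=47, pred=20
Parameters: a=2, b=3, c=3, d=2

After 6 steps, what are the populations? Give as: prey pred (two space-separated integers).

Answer: 0 31

Derivation:
Step 1: prey: 47+9-28=28; pred: 20+28-4=44
Step 2: prey: 28+5-36=0; pred: 44+36-8=72
Step 3: prey: 0+0-0=0; pred: 72+0-14=58
Step 4: prey: 0+0-0=0; pred: 58+0-11=47
Step 5: prey: 0+0-0=0; pred: 47+0-9=38
Step 6: prey: 0+0-0=0; pred: 38+0-7=31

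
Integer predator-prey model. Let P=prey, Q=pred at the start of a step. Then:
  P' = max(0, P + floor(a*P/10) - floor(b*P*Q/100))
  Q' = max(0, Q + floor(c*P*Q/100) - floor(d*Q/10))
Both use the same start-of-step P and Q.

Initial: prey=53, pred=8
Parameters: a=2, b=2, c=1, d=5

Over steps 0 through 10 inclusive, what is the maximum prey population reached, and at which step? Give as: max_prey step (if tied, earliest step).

Answer: 67 6

Derivation:
Step 1: prey: 53+10-8=55; pred: 8+4-4=8
Step 2: prey: 55+11-8=58; pred: 8+4-4=8
Step 3: prey: 58+11-9=60; pred: 8+4-4=8
Step 4: prey: 60+12-9=63; pred: 8+4-4=8
Step 5: prey: 63+12-10=65; pred: 8+5-4=9
Step 6: prey: 65+13-11=67; pred: 9+5-4=10
Step 7: prey: 67+13-13=67; pred: 10+6-5=11
Step 8: prey: 67+13-14=66; pred: 11+7-5=13
Step 9: prey: 66+13-17=62; pred: 13+8-6=15
Step 10: prey: 62+12-18=56; pred: 15+9-7=17
Max prey = 67 at step 6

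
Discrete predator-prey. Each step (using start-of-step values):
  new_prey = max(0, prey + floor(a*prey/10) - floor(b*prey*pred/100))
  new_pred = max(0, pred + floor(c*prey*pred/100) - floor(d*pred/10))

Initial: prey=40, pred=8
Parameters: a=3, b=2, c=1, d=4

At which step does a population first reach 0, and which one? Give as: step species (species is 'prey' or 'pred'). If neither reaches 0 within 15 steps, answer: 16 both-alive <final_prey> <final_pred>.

Step 1: prey: 40+12-6=46; pred: 8+3-3=8
Step 2: prey: 46+13-7=52; pred: 8+3-3=8
Step 3: prey: 52+15-8=59; pred: 8+4-3=9
Step 4: prey: 59+17-10=66; pred: 9+5-3=11
Step 5: prey: 66+19-14=71; pred: 11+7-4=14
Step 6: prey: 71+21-19=73; pred: 14+9-5=18
Step 7: prey: 73+21-26=68; pred: 18+13-7=24
Step 8: prey: 68+20-32=56; pred: 24+16-9=31
Step 9: prey: 56+16-34=38; pred: 31+17-12=36
Step 10: prey: 38+11-27=22; pred: 36+13-14=35
Step 11: prey: 22+6-15=13; pred: 35+7-14=28
Step 12: prey: 13+3-7=9; pred: 28+3-11=20
Step 13: prey: 9+2-3=8; pred: 20+1-8=13
Step 14: prey: 8+2-2=8; pred: 13+1-5=9
Step 15: prey: 8+2-1=9; pred: 9+0-3=6
No extinction within 15 steps

Answer: 16 both-alive 9 6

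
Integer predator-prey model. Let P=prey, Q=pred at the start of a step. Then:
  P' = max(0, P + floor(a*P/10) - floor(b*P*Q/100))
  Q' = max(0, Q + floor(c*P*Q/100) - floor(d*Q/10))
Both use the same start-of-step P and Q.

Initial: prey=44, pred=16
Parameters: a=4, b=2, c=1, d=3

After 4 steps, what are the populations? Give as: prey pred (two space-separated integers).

Answer: 41 30

Derivation:
Step 1: prey: 44+17-14=47; pred: 16+7-4=19
Step 2: prey: 47+18-17=48; pred: 19+8-5=22
Step 3: prey: 48+19-21=46; pred: 22+10-6=26
Step 4: prey: 46+18-23=41; pred: 26+11-7=30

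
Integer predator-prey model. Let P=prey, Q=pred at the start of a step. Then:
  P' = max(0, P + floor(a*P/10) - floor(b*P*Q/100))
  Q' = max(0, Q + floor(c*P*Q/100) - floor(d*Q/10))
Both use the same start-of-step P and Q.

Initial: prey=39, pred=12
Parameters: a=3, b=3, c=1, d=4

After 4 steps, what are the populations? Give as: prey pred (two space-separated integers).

Step 1: prey: 39+11-14=36; pred: 12+4-4=12
Step 2: prey: 36+10-12=34; pred: 12+4-4=12
Step 3: prey: 34+10-12=32; pred: 12+4-4=12
Step 4: prey: 32+9-11=30; pred: 12+3-4=11

Answer: 30 11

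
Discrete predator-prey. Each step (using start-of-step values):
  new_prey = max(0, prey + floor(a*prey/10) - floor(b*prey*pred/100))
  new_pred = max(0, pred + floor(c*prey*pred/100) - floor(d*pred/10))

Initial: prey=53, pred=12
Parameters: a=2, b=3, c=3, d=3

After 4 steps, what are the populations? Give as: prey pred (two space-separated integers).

Answer: 0 47

Derivation:
Step 1: prey: 53+10-19=44; pred: 12+19-3=28
Step 2: prey: 44+8-36=16; pred: 28+36-8=56
Step 3: prey: 16+3-26=0; pred: 56+26-16=66
Step 4: prey: 0+0-0=0; pred: 66+0-19=47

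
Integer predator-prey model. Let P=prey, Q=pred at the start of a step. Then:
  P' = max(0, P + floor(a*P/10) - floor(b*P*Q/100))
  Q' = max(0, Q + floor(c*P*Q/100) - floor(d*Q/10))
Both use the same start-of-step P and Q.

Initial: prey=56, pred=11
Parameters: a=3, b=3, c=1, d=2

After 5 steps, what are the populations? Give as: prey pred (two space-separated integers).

Step 1: prey: 56+16-18=54; pred: 11+6-2=15
Step 2: prey: 54+16-24=46; pred: 15+8-3=20
Step 3: prey: 46+13-27=32; pred: 20+9-4=25
Step 4: prey: 32+9-24=17; pred: 25+8-5=28
Step 5: prey: 17+5-14=8; pred: 28+4-5=27

Answer: 8 27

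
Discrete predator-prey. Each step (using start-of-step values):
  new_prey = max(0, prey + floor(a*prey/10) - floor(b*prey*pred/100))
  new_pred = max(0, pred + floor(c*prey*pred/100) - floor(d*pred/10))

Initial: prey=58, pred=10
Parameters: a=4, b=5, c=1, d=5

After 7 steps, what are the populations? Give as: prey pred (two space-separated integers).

Step 1: prey: 58+23-29=52; pred: 10+5-5=10
Step 2: prey: 52+20-26=46; pred: 10+5-5=10
Step 3: prey: 46+18-23=41; pred: 10+4-5=9
Step 4: prey: 41+16-18=39; pred: 9+3-4=8
Step 5: prey: 39+15-15=39; pred: 8+3-4=7
Step 6: prey: 39+15-13=41; pred: 7+2-3=6
Step 7: prey: 41+16-12=45; pred: 6+2-3=5

Answer: 45 5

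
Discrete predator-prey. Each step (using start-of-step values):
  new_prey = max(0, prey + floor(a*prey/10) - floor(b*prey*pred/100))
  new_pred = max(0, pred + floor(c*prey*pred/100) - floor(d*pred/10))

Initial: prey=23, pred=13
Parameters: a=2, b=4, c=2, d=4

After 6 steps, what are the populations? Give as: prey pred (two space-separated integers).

Step 1: prey: 23+4-11=16; pred: 13+5-5=13
Step 2: prey: 16+3-8=11; pred: 13+4-5=12
Step 3: prey: 11+2-5=8; pred: 12+2-4=10
Step 4: prey: 8+1-3=6; pred: 10+1-4=7
Step 5: prey: 6+1-1=6; pred: 7+0-2=5
Step 6: prey: 6+1-1=6; pred: 5+0-2=3

Answer: 6 3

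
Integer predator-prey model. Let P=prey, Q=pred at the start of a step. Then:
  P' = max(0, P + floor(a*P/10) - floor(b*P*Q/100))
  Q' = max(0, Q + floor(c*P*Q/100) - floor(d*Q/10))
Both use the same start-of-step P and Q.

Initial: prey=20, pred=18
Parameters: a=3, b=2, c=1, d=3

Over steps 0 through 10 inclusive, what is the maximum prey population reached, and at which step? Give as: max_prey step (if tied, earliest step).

Step 1: prey: 20+6-7=19; pred: 18+3-5=16
Step 2: prey: 19+5-6=18; pred: 16+3-4=15
Step 3: prey: 18+5-5=18; pred: 15+2-4=13
Step 4: prey: 18+5-4=19; pred: 13+2-3=12
Step 5: prey: 19+5-4=20; pred: 12+2-3=11
Step 6: prey: 20+6-4=22; pred: 11+2-3=10
Step 7: prey: 22+6-4=24; pred: 10+2-3=9
Step 8: prey: 24+7-4=27; pred: 9+2-2=9
Step 9: prey: 27+8-4=31; pred: 9+2-2=9
Step 10: prey: 31+9-5=35; pred: 9+2-2=9
Max prey = 35 at step 10

Answer: 35 10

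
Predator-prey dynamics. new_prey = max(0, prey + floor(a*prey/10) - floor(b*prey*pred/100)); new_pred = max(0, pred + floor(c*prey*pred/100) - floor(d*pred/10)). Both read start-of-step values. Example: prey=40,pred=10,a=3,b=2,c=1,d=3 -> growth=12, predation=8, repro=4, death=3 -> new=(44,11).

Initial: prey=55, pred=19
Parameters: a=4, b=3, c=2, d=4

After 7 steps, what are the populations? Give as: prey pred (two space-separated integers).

Step 1: prey: 55+22-31=46; pred: 19+20-7=32
Step 2: prey: 46+18-44=20; pred: 32+29-12=49
Step 3: prey: 20+8-29=0; pred: 49+19-19=49
Step 4: prey: 0+0-0=0; pred: 49+0-19=30
Step 5: prey: 0+0-0=0; pred: 30+0-12=18
Step 6: prey: 0+0-0=0; pred: 18+0-7=11
Step 7: prey: 0+0-0=0; pred: 11+0-4=7

Answer: 0 7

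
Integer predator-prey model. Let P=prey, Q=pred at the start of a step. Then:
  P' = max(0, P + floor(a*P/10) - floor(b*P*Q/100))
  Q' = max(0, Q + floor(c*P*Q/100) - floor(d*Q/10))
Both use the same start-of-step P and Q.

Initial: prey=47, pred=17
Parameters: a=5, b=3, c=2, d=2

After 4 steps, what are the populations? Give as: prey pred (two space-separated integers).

Step 1: prey: 47+23-23=47; pred: 17+15-3=29
Step 2: prey: 47+23-40=30; pred: 29+27-5=51
Step 3: prey: 30+15-45=0; pred: 51+30-10=71
Step 4: prey: 0+0-0=0; pred: 71+0-14=57

Answer: 0 57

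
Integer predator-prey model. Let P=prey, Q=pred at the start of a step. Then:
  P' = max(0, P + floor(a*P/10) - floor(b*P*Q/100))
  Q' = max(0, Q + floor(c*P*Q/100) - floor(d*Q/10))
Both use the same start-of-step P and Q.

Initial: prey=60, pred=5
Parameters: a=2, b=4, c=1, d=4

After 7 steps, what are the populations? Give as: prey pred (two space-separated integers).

Step 1: prey: 60+12-12=60; pred: 5+3-2=6
Step 2: prey: 60+12-14=58; pred: 6+3-2=7
Step 3: prey: 58+11-16=53; pred: 7+4-2=9
Step 4: prey: 53+10-19=44; pred: 9+4-3=10
Step 5: prey: 44+8-17=35; pred: 10+4-4=10
Step 6: prey: 35+7-14=28; pred: 10+3-4=9
Step 7: prey: 28+5-10=23; pred: 9+2-3=8

Answer: 23 8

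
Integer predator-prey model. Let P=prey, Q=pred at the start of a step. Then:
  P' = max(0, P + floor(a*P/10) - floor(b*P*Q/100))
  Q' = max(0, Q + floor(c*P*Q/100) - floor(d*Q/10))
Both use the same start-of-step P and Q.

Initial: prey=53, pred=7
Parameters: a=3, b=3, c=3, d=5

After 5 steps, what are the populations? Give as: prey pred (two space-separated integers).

Answer: 0 31

Derivation:
Step 1: prey: 53+15-11=57; pred: 7+11-3=15
Step 2: prey: 57+17-25=49; pred: 15+25-7=33
Step 3: prey: 49+14-48=15; pred: 33+48-16=65
Step 4: prey: 15+4-29=0; pred: 65+29-32=62
Step 5: prey: 0+0-0=0; pred: 62+0-31=31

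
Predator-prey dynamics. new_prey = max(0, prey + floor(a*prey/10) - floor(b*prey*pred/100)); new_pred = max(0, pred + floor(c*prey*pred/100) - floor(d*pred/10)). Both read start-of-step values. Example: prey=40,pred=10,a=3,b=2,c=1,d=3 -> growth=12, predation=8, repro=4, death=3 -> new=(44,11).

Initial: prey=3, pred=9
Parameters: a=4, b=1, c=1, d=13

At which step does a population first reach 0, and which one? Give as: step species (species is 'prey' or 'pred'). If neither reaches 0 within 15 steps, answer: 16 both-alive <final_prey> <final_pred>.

Answer: 1 pred

Derivation:
Step 1: prey: 3+1-0=4; pred: 9+0-11=0
First extinction: pred at step 1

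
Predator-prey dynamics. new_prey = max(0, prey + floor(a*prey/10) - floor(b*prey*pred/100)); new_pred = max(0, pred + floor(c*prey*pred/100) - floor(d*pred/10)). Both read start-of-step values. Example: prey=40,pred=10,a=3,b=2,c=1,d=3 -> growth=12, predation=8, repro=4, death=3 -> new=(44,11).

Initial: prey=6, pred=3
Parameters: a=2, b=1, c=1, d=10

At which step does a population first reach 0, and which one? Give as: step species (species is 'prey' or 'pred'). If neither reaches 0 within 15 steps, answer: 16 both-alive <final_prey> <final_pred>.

Answer: 1 pred

Derivation:
Step 1: prey: 6+1-0=7; pred: 3+0-3=0
First extinction: pred at step 1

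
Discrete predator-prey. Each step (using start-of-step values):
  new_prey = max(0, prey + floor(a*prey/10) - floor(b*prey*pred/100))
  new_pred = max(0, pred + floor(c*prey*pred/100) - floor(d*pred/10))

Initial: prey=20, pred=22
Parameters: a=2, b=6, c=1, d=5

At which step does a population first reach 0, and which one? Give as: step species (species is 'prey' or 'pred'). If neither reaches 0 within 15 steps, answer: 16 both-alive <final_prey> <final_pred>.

Step 1: prey: 20+4-26=0; pred: 22+4-11=15
First extinction: prey at step 1

Answer: 1 prey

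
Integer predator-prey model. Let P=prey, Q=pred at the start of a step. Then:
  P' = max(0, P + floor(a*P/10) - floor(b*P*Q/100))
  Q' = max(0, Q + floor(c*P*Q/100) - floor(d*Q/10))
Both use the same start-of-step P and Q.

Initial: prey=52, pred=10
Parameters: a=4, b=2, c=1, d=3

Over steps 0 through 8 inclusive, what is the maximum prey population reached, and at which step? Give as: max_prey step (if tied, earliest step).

Answer: 77 3

Derivation:
Step 1: prey: 52+20-10=62; pred: 10+5-3=12
Step 2: prey: 62+24-14=72; pred: 12+7-3=16
Step 3: prey: 72+28-23=77; pred: 16+11-4=23
Step 4: prey: 77+30-35=72; pred: 23+17-6=34
Step 5: prey: 72+28-48=52; pred: 34+24-10=48
Step 6: prey: 52+20-49=23; pred: 48+24-14=58
Step 7: prey: 23+9-26=6; pred: 58+13-17=54
Step 8: prey: 6+2-6=2; pred: 54+3-16=41
Max prey = 77 at step 3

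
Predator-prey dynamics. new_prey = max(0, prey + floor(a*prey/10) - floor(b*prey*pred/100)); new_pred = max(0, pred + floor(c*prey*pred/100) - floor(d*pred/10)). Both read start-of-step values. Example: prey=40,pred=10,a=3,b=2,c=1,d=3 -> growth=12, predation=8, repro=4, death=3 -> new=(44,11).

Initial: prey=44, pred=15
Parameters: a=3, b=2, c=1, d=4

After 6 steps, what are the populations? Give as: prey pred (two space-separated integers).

Answer: 44 15

Derivation:
Step 1: prey: 44+13-13=44; pred: 15+6-6=15
Step 2: prey: 44+13-13=44; pred: 15+6-6=15
Step 3: prey: 44+13-13=44; pred: 15+6-6=15
Step 4: prey: 44+13-13=44; pred: 15+6-6=15
Step 5: prey: 44+13-13=44; pred: 15+6-6=15
Step 6: prey: 44+13-13=44; pred: 15+6-6=15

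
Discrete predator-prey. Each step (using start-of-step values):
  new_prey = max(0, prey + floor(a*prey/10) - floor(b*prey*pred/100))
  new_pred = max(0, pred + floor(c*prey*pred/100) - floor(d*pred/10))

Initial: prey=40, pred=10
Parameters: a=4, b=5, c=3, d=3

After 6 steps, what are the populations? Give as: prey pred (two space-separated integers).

Answer: 0 14

Derivation:
Step 1: prey: 40+16-20=36; pred: 10+12-3=19
Step 2: prey: 36+14-34=16; pred: 19+20-5=34
Step 3: prey: 16+6-27=0; pred: 34+16-10=40
Step 4: prey: 0+0-0=0; pred: 40+0-12=28
Step 5: prey: 0+0-0=0; pred: 28+0-8=20
Step 6: prey: 0+0-0=0; pred: 20+0-6=14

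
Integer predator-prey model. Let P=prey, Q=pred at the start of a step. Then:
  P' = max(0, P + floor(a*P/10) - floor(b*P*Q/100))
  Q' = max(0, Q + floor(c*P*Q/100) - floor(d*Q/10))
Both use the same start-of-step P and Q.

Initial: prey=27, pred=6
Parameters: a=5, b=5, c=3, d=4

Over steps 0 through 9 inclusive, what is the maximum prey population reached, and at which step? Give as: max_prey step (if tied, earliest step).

Answer: 36 2

Derivation:
Step 1: prey: 27+13-8=32; pred: 6+4-2=8
Step 2: prey: 32+16-12=36; pred: 8+7-3=12
Step 3: prey: 36+18-21=33; pred: 12+12-4=20
Step 4: prey: 33+16-33=16; pred: 20+19-8=31
Step 5: prey: 16+8-24=0; pred: 31+14-12=33
Step 6: prey: 0+0-0=0; pred: 33+0-13=20
Step 7: prey: 0+0-0=0; pred: 20+0-8=12
Step 8: prey: 0+0-0=0; pred: 12+0-4=8
Step 9: prey: 0+0-0=0; pred: 8+0-3=5
Max prey = 36 at step 2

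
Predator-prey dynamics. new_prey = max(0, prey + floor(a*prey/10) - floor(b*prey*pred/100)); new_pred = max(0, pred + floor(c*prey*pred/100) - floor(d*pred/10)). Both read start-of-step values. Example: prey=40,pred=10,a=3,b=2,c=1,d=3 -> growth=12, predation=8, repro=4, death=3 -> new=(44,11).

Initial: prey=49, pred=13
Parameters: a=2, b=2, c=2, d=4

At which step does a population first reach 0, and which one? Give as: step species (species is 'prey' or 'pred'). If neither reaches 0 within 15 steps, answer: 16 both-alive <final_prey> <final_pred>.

Step 1: prey: 49+9-12=46; pred: 13+12-5=20
Step 2: prey: 46+9-18=37; pred: 20+18-8=30
Step 3: prey: 37+7-22=22; pred: 30+22-12=40
Step 4: prey: 22+4-17=9; pred: 40+17-16=41
Step 5: prey: 9+1-7=3; pred: 41+7-16=32
Step 6: prey: 3+0-1=2; pred: 32+1-12=21
Step 7: prey: 2+0-0=2; pred: 21+0-8=13
Step 8: prey: 2+0-0=2; pred: 13+0-5=8
Step 9: prey: 2+0-0=2; pred: 8+0-3=5
Step 10: prey: 2+0-0=2; pred: 5+0-2=3
Step 11: prey: 2+0-0=2; pred: 3+0-1=2
Step 12: prey: 2+0-0=2; pred: 2+0-0=2
Steps 13-15: state stable at prey=2, pred=2 (no change)
No extinction within 15 steps

Answer: 16 both-alive 2 2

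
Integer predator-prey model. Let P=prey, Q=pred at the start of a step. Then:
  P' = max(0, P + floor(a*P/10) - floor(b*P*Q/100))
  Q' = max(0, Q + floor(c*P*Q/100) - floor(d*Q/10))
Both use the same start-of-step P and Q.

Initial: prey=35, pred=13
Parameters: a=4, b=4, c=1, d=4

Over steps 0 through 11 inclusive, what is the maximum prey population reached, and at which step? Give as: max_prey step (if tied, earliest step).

Answer: 58 11

Derivation:
Step 1: prey: 35+14-18=31; pred: 13+4-5=12
Step 2: prey: 31+12-14=29; pred: 12+3-4=11
Step 3: prey: 29+11-12=28; pred: 11+3-4=10
Step 4: prey: 28+11-11=28; pred: 10+2-4=8
Step 5: prey: 28+11-8=31; pred: 8+2-3=7
Step 6: prey: 31+12-8=35; pred: 7+2-2=7
Step 7: prey: 35+14-9=40; pred: 7+2-2=7
Step 8: prey: 40+16-11=45; pred: 7+2-2=7
Step 9: prey: 45+18-12=51; pred: 7+3-2=8
Step 10: prey: 51+20-16=55; pred: 8+4-3=9
Step 11: prey: 55+22-19=58; pred: 9+4-3=10
Max prey = 58 at step 11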